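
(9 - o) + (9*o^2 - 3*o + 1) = 9*o^2 - 4*o + 10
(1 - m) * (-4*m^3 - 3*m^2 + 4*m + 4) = 4*m^4 - m^3 - 7*m^2 + 4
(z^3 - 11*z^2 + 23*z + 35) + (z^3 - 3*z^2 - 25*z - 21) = 2*z^3 - 14*z^2 - 2*z + 14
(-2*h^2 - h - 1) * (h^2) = -2*h^4 - h^3 - h^2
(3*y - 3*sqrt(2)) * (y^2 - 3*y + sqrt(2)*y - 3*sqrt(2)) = 3*y^3 - 9*y^2 - 6*y + 18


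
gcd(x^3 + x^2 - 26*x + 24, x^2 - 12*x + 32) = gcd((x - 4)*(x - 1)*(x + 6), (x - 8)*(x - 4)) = x - 4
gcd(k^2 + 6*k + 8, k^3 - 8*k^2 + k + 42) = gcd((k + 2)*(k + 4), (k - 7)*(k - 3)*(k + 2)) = k + 2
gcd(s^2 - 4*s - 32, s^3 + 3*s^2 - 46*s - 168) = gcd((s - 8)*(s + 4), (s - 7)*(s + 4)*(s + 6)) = s + 4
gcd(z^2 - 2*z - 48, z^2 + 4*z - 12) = z + 6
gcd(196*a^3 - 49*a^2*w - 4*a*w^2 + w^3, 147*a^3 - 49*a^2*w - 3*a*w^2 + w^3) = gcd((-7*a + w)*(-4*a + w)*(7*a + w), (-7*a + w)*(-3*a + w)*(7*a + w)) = -49*a^2 + w^2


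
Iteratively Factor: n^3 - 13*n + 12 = (n - 3)*(n^2 + 3*n - 4) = (n - 3)*(n - 1)*(n + 4)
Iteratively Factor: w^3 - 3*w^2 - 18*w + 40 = (w - 5)*(w^2 + 2*w - 8) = (w - 5)*(w + 4)*(w - 2)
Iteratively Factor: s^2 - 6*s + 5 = (s - 1)*(s - 5)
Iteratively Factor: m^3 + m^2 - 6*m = (m - 2)*(m^2 + 3*m) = (m - 2)*(m + 3)*(m)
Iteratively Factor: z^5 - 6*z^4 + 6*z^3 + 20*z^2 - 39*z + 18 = (z - 1)*(z^4 - 5*z^3 + z^2 + 21*z - 18) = (z - 1)^2*(z^3 - 4*z^2 - 3*z + 18) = (z - 3)*(z - 1)^2*(z^2 - z - 6) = (z - 3)*(z - 1)^2*(z + 2)*(z - 3)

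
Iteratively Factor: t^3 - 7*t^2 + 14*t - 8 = (t - 2)*(t^2 - 5*t + 4) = (t - 2)*(t - 1)*(t - 4)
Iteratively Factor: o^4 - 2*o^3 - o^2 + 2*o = (o + 1)*(o^3 - 3*o^2 + 2*o) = (o - 1)*(o + 1)*(o^2 - 2*o) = (o - 2)*(o - 1)*(o + 1)*(o)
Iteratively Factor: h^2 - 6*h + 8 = (h - 2)*(h - 4)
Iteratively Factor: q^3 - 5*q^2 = (q - 5)*(q^2) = q*(q - 5)*(q)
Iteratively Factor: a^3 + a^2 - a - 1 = (a + 1)*(a^2 - 1) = (a - 1)*(a + 1)*(a + 1)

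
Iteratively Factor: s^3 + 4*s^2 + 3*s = (s)*(s^2 + 4*s + 3) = s*(s + 1)*(s + 3)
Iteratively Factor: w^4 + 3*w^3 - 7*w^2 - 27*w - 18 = (w + 1)*(w^3 + 2*w^2 - 9*w - 18) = (w + 1)*(w + 2)*(w^2 - 9) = (w - 3)*(w + 1)*(w + 2)*(w + 3)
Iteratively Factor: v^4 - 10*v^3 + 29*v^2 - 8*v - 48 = (v + 1)*(v^3 - 11*v^2 + 40*v - 48) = (v - 3)*(v + 1)*(v^2 - 8*v + 16) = (v - 4)*(v - 3)*(v + 1)*(v - 4)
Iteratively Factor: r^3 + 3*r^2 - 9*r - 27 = (r + 3)*(r^2 - 9) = (r - 3)*(r + 3)*(r + 3)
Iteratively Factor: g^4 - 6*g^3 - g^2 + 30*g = (g + 2)*(g^3 - 8*g^2 + 15*g) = (g - 3)*(g + 2)*(g^2 - 5*g) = (g - 5)*(g - 3)*(g + 2)*(g)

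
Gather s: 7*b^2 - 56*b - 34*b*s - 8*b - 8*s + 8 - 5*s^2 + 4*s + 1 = 7*b^2 - 64*b - 5*s^2 + s*(-34*b - 4) + 9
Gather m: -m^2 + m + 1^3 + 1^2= -m^2 + m + 2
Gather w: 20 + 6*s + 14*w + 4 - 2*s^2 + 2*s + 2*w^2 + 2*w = -2*s^2 + 8*s + 2*w^2 + 16*w + 24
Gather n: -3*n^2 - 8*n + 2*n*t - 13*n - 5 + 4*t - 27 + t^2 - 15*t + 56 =-3*n^2 + n*(2*t - 21) + t^2 - 11*t + 24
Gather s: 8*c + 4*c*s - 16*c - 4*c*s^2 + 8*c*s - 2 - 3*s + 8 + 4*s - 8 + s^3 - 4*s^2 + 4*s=-8*c + s^3 + s^2*(-4*c - 4) + s*(12*c + 5) - 2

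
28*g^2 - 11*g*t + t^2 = (-7*g + t)*(-4*g + t)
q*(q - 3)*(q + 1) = q^3 - 2*q^2 - 3*q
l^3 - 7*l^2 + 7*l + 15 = (l - 5)*(l - 3)*(l + 1)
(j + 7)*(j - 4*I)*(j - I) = j^3 + 7*j^2 - 5*I*j^2 - 4*j - 35*I*j - 28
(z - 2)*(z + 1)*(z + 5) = z^3 + 4*z^2 - 7*z - 10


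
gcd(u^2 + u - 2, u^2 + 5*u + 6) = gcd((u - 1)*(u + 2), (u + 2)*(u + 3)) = u + 2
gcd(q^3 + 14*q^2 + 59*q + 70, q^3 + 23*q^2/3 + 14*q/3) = q + 7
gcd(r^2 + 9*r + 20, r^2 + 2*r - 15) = r + 5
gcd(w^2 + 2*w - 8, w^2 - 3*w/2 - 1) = w - 2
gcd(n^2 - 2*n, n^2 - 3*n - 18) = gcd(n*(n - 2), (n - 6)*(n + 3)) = 1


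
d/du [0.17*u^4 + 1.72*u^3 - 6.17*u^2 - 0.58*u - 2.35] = 0.68*u^3 + 5.16*u^2 - 12.34*u - 0.58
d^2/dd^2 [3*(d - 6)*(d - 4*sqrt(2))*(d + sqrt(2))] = 18*d - 36 - 18*sqrt(2)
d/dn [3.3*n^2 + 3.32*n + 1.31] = 6.6*n + 3.32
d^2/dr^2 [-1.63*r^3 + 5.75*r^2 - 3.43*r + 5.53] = 11.5 - 9.78*r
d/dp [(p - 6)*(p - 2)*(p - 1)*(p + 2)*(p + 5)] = 5*p^4 - 8*p^3 - 99*p^2 + 76*p + 116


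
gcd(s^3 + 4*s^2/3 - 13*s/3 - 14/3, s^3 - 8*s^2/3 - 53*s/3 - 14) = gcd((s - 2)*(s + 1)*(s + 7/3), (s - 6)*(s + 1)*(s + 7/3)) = s^2 + 10*s/3 + 7/3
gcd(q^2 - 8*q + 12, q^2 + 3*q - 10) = q - 2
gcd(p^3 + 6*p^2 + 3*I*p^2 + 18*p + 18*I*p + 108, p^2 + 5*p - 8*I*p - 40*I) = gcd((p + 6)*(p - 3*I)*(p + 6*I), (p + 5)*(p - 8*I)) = 1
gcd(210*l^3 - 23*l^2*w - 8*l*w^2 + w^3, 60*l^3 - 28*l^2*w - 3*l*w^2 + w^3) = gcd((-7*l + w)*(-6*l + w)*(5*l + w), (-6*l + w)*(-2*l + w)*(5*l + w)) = -30*l^2 - l*w + w^2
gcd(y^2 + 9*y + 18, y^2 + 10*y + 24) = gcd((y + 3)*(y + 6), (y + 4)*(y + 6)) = y + 6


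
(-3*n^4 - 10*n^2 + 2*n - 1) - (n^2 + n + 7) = -3*n^4 - 11*n^2 + n - 8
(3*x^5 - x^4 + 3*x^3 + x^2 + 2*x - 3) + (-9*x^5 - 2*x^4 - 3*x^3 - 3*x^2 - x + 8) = -6*x^5 - 3*x^4 - 2*x^2 + x + 5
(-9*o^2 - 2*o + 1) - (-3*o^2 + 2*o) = -6*o^2 - 4*o + 1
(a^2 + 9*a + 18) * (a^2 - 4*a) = a^4 + 5*a^3 - 18*a^2 - 72*a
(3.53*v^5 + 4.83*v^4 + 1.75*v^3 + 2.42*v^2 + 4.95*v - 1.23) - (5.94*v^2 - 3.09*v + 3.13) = 3.53*v^5 + 4.83*v^4 + 1.75*v^3 - 3.52*v^2 + 8.04*v - 4.36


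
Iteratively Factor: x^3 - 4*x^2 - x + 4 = (x + 1)*(x^2 - 5*x + 4) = (x - 1)*(x + 1)*(x - 4)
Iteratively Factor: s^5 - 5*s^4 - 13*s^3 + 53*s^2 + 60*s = (s + 1)*(s^4 - 6*s^3 - 7*s^2 + 60*s) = (s - 4)*(s + 1)*(s^3 - 2*s^2 - 15*s) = (s - 5)*(s - 4)*(s + 1)*(s^2 + 3*s) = (s - 5)*(s - 4)*(s + 1)*(s + 3)*(s)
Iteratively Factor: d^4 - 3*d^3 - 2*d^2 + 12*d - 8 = (d + 2)*(d^3 - 5*d^2 + 8*d - 4) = (d - 1)*(d + 2)*(d^2 - 4*d + 4) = (d - 2)*(d - 1)*(d + 2)*(d - 2)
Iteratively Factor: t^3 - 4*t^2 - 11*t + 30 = (t + 3)*(t^2 - 7*t + 10) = (t - 2)*(t + 3)*(t - 5)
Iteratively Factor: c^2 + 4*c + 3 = (c + 3)*(c + 1)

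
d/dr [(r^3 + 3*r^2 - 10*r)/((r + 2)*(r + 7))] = (r^4 + 18*r^3 + 79*r^2 + 84*r - 140)/(r^4 + 18*r^3 + 109*r^2 + 252*r + 196)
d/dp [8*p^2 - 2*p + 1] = 16*p - 2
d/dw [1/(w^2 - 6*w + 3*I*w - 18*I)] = (-2*w + 6 - 3*I)/(w^2 - 6*w + 3*I*w - 18*I)^2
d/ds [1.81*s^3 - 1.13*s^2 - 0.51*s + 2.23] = 5.43*s^2 - 2.26*s - 0.51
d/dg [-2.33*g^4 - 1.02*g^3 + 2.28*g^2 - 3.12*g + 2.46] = -9.32*g^3 - 3.06*g^2 + 4.56*g - 3.12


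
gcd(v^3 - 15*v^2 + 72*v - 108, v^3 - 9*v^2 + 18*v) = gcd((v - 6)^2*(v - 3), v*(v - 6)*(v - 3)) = v^2 - 9*v + 18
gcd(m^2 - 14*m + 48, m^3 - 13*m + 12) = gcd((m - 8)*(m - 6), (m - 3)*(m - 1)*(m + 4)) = 1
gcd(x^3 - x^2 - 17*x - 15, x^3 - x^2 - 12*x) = x + 3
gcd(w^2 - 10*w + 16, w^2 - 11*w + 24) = w - 8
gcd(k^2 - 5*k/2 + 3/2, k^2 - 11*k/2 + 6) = k - 3/2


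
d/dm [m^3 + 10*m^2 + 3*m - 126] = 3*m^2 + 20*m + 3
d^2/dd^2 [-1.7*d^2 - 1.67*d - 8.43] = -3.40000000000000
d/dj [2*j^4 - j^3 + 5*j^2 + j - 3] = 8*j^3 - 3*j^2 + 10*j + 1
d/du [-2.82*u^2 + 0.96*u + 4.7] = 0.96 - 5.64*u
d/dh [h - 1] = 1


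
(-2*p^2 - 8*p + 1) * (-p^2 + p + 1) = 2*p^4 + 6*p^3 - 11*p^2 - 7*p + 1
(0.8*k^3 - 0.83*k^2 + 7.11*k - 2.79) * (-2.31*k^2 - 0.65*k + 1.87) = -1.848*k^5 + 1.3973*k^4 - 14.3886*k^3 + 0.2713*k^2 + 15.1092*k - 5.2173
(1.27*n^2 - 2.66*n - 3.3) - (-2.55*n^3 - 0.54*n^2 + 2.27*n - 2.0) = 2.55*n^3 + 1.81*n^2 - 4.93*n - 1.3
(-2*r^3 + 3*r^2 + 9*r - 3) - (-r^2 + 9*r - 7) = -2*r^3 + 4*r^2 + 4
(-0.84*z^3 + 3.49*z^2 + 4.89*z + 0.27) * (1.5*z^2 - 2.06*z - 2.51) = -1.26*z^5 + 6.9654*z^4 + 2.254*z^3 - 18.4283*z^2 - 12.8301*z - 0.6777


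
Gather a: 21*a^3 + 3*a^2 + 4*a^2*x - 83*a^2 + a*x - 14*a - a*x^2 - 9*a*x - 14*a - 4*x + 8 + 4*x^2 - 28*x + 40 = 21*a^3 + a^2*(4*x - 80) + a*(-x^2 - 8*x - 28) + 4*x^2 - 32*x + 48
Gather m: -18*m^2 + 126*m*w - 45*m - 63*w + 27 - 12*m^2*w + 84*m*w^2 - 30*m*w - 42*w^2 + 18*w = m^2*(-12*w - 18) + m*(84*w^2 + 96*w - 45) - 42*w^2 - 45*w + 27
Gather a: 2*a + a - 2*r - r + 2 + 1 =3*a - 3*r + 3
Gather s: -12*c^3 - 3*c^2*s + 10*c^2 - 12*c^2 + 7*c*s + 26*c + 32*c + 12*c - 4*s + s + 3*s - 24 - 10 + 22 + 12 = -12*c^3 - 2*c^2 + 70*c + s*(-3*c^2 + 7*c)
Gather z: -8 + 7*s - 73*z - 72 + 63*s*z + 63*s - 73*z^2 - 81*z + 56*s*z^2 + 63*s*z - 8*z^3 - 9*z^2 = 70*s - 8*z^3 + z^2*(56*s - 82) + z*(126*s - 154) - 80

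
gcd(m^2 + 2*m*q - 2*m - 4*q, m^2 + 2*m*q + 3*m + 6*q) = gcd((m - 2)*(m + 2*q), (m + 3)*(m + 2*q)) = m + 2*q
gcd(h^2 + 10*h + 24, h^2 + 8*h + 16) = h + 4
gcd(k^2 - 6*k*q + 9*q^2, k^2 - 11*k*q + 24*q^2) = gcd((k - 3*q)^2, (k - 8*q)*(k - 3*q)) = -k + 3*q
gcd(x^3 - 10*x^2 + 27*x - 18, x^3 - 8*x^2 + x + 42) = x - 3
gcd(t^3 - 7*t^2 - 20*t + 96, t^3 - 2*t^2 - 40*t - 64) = t^2 - 4*t - 32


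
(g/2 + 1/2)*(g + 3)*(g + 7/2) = g^3/2 + 15*g^2/4 + 17*g/2 + 21/4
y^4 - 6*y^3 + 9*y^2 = y^2*(y - 3)^2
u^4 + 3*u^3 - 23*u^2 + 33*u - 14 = (u - 2)*(u - 1)^2*(u + 7)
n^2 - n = n*(n - 1)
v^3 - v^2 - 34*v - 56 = (v - 7)*(v + 2)*(v + 4)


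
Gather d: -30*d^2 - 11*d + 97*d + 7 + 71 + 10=-30*d^2 + 86*d + 88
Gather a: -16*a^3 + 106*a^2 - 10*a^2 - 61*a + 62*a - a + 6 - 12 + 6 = -16*a^3 + 96*a^2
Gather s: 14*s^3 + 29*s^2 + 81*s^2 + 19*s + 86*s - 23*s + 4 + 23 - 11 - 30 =14*s^3 + 110*s^2 + 82*s - 14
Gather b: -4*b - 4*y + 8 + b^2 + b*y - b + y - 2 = b^2 + b*(y - 5) - 3*y + 6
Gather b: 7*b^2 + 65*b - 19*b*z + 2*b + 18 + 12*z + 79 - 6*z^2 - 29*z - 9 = 7*b^2 + b*(67 - 19*z) - 6*z^2 - 17*z + 88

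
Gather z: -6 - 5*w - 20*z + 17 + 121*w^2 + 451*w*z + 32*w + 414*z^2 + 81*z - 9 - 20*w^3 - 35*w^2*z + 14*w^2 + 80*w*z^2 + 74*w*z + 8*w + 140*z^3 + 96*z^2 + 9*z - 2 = -20*w^3 + 135*w^2 + 35*w + 140*z^3 + z^2*(80*w + 510) + z*(-35*w^2 + 525*w + 70)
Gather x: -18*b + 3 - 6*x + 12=-18*b - 6*x + 15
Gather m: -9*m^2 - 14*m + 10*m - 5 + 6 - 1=-9*m^2 - 4*m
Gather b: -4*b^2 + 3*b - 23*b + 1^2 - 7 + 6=-4*b^2 - 20*b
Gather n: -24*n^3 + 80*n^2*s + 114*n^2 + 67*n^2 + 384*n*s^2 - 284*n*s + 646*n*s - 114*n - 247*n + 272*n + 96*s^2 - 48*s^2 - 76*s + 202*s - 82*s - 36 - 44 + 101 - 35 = -24*n^3 + n^2*(80*s + 181) + n*(384*s^2 + 362*s - 89) + 48*s^2 + 44*s - 14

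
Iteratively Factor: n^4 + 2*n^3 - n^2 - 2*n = (n)*(n^3 + 2*n^2 - n - 2) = n*(n + 2)*(n^2 - 1) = n*(n + 1)*(n + 2)*(n - 1)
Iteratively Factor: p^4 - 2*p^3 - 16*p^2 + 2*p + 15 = (p - 5)*(p^3 + 3*p^2 - p - 3) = (p - 5)*(p + 1)*(p^2 + 2*p - 3) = (p - 5)*(p + 1)*(p + 3)*(p - 1)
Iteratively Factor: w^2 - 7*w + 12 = (w - 4)*(w - 3)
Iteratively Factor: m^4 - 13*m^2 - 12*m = (m + 3)*(m^3 - 3*m^2 - 4*m) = m*(m + 3)*(m^2 - 3*m - 4) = m*(m + 1)*(m + 3)*(m - 4)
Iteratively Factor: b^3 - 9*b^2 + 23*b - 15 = (b - 1)*(b^2 - 8*b + 15) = (b - 3)*(b - 1)*(b - 5)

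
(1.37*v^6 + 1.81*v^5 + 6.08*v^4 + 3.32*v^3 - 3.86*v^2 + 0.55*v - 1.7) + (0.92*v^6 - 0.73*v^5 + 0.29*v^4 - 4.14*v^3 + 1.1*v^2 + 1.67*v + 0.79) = 2.29*v^6 + 1.08*v^5 + 6.37*v^4 - 0.82*v^3 - 2.76*v^2 + 2.22*v - 0.91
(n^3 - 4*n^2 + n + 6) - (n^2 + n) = n^3 - 5*n^2 + 6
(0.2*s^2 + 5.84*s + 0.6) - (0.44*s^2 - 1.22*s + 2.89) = -0.24*s^2 + 7.06*s - 2.29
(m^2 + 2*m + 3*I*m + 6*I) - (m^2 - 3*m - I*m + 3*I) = 5*m + 4*I*m + 3*I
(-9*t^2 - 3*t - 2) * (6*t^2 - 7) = -54*t^4 - 18*t^3 + 51*t^2 + 21*t + 14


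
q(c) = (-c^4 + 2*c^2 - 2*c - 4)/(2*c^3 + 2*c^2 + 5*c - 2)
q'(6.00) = -0.51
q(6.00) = -2.33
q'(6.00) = -0.51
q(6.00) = -2.33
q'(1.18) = 0.62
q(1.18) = -0.55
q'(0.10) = 11.53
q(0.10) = 2.83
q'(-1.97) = -0.67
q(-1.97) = 0.38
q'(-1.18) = 0.11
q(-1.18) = 0.09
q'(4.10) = -0.49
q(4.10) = -1.37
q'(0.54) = 15.69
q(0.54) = -2.87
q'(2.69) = -0.40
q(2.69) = -0.73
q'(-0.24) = 2.48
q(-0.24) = 1.09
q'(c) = (-6*c^2 - 4*c - 5)*(-c^4 + 2*c^2 - 2*c - 4)/(2*c^3 + 2*c^2 + 5*c - 2)^2 + (-4*c^3 + 4*c - 2)/(2*c^3 + 2*c^2 + 5*c - 2) = (-2*c^6 - 4*c^5 - 19*c^4 + 16*c^3 + 38*c^2 + 8*c + 24)/(4*c^6 + 8*c^5 + 24*c^4 + 12*c^3 + 17*c^2 - 20*c + 4)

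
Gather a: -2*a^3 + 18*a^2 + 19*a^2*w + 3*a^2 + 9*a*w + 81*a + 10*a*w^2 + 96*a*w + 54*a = -2*a^3 + a^2*(19*w + 21) + a*(10*w^2 + 105*w + 135)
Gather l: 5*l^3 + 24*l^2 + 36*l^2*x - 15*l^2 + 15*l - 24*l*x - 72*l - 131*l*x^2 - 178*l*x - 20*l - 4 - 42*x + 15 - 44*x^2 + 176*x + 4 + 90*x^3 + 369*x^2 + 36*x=5*l^3 + l^2*(36*x + 9) + l*(-131*x^2 - 202*x - 77) + 90*x^3 + 325*x^2 + 170*x + 15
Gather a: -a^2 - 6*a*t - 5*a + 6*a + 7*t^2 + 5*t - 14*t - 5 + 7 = -a^2 + a*(1 - 6*t) + 7*t^2 - 9*t + 2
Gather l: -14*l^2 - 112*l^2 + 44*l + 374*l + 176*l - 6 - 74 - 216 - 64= -126*l^2 + 594*l - 360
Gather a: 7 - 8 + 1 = 0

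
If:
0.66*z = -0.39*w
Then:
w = -1.69230769230769*z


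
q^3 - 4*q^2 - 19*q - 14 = (q - 7)*(q + 1)*(q + 2)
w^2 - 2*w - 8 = (w - 4)*(w + 2)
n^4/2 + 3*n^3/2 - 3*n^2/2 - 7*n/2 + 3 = (n/2 + 1)*(n - 1)^2*(n + 3)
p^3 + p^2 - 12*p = p*(p - 3)*(p + 4)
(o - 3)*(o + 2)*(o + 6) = o^3 + 5*o^2 - 12*o - 36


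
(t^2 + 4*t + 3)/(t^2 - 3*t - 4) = (t + 3)/(t - 4)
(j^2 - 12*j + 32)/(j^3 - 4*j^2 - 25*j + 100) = (j - 8)/(j^2 - 25)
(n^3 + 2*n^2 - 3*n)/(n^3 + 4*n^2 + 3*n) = (n - 1)/(n + 1)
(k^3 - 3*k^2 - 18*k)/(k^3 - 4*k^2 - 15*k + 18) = k/(k - 1)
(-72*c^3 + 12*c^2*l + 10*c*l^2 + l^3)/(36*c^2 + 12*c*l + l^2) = -2*c + l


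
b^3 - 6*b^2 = b^2*(b - 6)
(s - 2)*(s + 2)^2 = s^3 + 2*s^2 - 4*s - 8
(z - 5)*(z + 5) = z^2 - 25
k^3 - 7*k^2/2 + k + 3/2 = (k - 3)*(k - 1)*(k + 1/2)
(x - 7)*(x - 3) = x^2 - 10*x + 21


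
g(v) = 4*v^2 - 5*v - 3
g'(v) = 8*v - 5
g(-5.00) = 122.00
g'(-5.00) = -45.00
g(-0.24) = -1.57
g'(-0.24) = -6.92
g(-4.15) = 86.64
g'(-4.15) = -38.20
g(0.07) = -3.33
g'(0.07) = -4.44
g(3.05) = 18.96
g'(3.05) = 19.40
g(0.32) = -4.19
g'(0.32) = -2.44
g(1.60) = -0.76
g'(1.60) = 7.80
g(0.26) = -4.03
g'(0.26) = -2.92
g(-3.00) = 48.00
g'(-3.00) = -29.00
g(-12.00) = 633.00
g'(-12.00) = -101.00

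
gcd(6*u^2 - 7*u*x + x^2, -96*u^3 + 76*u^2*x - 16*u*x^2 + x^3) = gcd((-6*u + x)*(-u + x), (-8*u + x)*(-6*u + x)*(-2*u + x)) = -6*u + x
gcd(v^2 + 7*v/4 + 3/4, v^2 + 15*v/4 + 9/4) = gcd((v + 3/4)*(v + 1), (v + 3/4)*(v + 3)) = v + 3/4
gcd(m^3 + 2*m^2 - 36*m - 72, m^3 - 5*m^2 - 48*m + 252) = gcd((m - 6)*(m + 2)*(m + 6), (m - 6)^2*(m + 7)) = m - 6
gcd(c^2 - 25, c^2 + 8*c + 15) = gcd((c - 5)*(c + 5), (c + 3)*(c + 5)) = c + 5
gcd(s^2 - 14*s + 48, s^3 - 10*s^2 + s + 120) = s - 8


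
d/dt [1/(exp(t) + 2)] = -exp(t)/(exp(t) + 2)^2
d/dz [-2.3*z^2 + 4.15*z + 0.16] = 4.15 - 4.6*z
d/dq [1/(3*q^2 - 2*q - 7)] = 2*(1 - 3*q)/(-3*q^2 + 2*q + 7)^2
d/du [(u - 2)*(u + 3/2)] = 2*u - 1/2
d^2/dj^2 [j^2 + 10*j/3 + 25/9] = 2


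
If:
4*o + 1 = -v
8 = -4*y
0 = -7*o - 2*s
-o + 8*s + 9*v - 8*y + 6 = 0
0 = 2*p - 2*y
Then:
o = 1/5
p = -2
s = -7/10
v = -9/5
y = -2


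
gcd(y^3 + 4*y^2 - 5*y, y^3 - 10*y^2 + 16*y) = y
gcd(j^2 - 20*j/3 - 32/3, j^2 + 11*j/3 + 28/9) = j + 4/3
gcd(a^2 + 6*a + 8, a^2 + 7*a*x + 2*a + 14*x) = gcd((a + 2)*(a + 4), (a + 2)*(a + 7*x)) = a + 2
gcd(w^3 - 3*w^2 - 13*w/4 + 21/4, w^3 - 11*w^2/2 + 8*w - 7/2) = w^2 - 9*w/2 + 7/2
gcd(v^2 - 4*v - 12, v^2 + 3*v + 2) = v + 2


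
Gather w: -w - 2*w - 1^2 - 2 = -3*w - 3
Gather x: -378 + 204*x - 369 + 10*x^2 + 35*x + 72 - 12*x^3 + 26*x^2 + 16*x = -12*x^3 + 36*x^2 + 255*x - 675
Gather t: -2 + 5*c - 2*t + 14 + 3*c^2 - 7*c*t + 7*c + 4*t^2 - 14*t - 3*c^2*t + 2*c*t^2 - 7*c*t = 3*c^2 + 12*c + t^2*(2*c + 4) + t*(-3*c^2 - 14*c - 16) + 12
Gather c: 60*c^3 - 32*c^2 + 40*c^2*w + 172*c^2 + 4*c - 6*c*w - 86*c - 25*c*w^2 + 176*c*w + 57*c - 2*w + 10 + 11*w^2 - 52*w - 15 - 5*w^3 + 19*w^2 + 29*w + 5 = 60*c^3 + c^2*(40*w + 140) + c*(-25*w^2 + 170*w - 25) - 5*w^3 + 30*w^2 - 25*w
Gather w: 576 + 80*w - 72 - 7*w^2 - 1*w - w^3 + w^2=-w^3 - 6*w^2 + 79*w + 504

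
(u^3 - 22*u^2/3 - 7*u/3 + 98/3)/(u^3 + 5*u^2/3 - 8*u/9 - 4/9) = 3*(3*u^2 - 28*u + 49)/(9*u^2 - 3*u - 2)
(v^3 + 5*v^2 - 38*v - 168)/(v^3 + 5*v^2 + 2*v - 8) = (v^2 + v - 42)/(v^2 + v - 2)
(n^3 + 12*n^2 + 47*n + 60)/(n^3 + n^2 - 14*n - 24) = (n^2 + 9*n + 20)/(n^2 - 2*n - 8)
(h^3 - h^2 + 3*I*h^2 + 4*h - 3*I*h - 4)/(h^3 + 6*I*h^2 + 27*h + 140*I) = (h^2 - h*(1 + I) + I)/(h^2 + 2*I*h + 35)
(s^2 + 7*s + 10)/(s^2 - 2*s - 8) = (s + 5)/(s - 4)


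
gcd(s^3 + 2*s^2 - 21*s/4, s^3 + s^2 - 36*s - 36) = 1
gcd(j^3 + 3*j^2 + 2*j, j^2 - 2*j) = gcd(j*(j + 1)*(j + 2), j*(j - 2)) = j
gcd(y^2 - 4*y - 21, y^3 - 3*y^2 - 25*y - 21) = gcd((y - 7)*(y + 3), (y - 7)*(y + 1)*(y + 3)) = y^2 - 4*y - 21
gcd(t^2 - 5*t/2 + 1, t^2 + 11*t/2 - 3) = t - 1/2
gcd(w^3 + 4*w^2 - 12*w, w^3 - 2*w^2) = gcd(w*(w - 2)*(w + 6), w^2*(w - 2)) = w^2 - 2*w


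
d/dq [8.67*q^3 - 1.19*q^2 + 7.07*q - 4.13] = 26.01*q^2 - 2.38*q + 7.07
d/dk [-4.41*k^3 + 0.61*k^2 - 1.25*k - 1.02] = -13.23*k^2 + 1.22*k - 1.25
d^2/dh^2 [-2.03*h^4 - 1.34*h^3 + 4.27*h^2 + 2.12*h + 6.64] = -24.36*h^2 - 8.04*h + 8.54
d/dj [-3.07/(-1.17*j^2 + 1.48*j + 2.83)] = (4.5436 - 7.1838*j)/(-1.17*j^2 + 1.48*j + 2.83)^2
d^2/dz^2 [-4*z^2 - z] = -8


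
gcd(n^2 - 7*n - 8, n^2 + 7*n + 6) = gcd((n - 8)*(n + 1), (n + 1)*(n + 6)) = n + 1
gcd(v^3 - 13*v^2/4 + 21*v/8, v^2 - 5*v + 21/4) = v - 3/2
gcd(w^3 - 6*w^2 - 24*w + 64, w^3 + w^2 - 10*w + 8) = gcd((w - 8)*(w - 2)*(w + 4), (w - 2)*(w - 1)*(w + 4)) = w^2 + 2*w - 8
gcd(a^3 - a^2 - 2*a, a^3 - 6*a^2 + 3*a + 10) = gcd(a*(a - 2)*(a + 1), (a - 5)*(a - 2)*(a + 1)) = a^2 - a - 2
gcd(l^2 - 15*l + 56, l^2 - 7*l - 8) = l - 8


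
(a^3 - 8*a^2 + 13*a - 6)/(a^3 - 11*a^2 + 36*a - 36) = (a^2 - 2*a + 1)/(a^2 - 5*a + 6)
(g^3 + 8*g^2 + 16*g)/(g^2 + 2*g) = (g^2 + 8*g + 16)/(g + 2)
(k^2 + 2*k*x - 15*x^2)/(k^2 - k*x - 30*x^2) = (-k + 3*x)/(-k + 6*x)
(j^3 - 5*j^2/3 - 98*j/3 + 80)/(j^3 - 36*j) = (3*j^2 - 23*j + 40)/(3*j*(j - 6))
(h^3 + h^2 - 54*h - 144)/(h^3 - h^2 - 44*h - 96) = (h + 6)/(h + 4)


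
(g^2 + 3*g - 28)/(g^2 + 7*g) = (g - 4)/g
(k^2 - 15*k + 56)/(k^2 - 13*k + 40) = (k - 7)/(k - 5)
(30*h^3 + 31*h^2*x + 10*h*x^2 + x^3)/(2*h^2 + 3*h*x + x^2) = (15*h^2 + 8*h*x + x^2)/(h + x)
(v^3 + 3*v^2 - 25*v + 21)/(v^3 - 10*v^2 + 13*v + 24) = (v^2 + 6*v - 7)/(v^2 - 7*v - 8)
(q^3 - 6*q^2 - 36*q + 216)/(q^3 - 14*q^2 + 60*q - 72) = (q + 6)/(q - 2)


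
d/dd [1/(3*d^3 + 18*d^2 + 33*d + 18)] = (-d^2 - 4*d - 11/3)/(d^3 + 6*d^2 + 11*d + 6)^2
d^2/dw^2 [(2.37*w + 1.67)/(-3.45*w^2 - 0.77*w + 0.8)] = (-(2.37*w + 1.67)*(6.9*w + 0.77)*(13.8*w + 1.54) + (49.059*w + 15.1728)*(3.45*w^2 + 0.77*w - 0.8))/(3.45*w^2 + 0.77*w - 0.8)^3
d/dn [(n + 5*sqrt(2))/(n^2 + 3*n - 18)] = (n^2 + 3*n - (n + 5*sqrt(2))*(2*n + 3) - 18)/(n^2 + 3*n - 18)^2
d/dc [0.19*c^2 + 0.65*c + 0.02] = 0.38*c + 0.65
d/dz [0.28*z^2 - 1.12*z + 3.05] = 0.56*z - 1.12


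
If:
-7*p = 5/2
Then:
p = -5/14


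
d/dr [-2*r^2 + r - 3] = 1 - 4*r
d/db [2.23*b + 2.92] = 2.23000000000000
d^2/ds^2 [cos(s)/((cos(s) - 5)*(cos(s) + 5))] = (-sin(s)^4 + 150*sin(s)^2 - 624)*cos(s)/((cos(s) - 5)^3*(cos(s) + 5)^3)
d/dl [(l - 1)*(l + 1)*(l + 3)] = 3*l^2 + 6*l - 1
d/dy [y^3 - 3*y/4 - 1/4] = 3*y^2 - 3/4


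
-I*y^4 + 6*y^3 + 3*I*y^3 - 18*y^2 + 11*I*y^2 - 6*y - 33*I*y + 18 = (y - 3)*(y + 2*I)*(y + 3*I)*(-I*y + 1)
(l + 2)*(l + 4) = l^2 + 6*l + 8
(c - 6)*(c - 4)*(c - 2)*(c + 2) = c^4 - 10*c^3 + 20*c^2 + 40*c - 96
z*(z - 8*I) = z^2 - 8*I*z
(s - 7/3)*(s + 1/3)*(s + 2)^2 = s^4 + 2*s^3 - 43*s^2/9 - 100*s/9 - 28/9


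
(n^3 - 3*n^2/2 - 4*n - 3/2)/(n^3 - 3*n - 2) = (n^2 - 5*n/2 - 3/2)/(n^2 - n - 2)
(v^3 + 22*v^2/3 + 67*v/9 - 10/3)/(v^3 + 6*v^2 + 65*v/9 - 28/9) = (3*v^2 + 23*v + 30)/(3*v^2 + 19*v + 28)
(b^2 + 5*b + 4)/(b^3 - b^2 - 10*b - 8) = (b + 4)/(b^2 - 2*b - 8)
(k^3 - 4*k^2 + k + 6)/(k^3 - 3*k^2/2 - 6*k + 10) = 2*(k^2 - 2*k - 3)/(2*k^2 + k - 10)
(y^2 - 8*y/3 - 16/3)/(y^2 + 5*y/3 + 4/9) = 3*(y - 4)/(3*y + 1)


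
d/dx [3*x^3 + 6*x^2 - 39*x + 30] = 9*x^2 + 12*x - 39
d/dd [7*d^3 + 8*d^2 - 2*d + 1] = 21*d^2 + 16*d - 2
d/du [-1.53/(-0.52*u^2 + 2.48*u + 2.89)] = (3.7944 - 1.5912*u)/(-0.52*u^2 + 2.48*u + 2.89)^2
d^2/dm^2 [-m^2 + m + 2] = -2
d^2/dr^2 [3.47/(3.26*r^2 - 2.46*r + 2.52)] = (-73.755544*r^2 + 55.656024*r + 3.47*(6.52*r - 2.46)*(13.04*r - 4.92) - 57.013488)/(3.26*r^2 - 2.46*r + 2.52)^3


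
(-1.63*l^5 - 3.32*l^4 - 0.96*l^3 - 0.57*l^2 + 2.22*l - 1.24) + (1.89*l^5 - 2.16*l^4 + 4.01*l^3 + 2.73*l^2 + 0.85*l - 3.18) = 0.26*l^5 - 5.48*l^4 + 3.05*l^3 + 2.16*l^2 + 3.07*l - 4.42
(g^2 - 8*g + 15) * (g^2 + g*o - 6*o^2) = g^4 + g^3*o - 8*g^3 - 6*g^2*o^2 - 8*g^2*o + 15*g^2 + 48*g*o^2 + 15*g*o - 90*o^2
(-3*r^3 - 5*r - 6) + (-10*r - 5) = -3*r^3 - 15*r - 11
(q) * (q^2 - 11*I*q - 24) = q^3 - 11*I*q^2 - 24*q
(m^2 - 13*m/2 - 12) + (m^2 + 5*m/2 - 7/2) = 2*m^2 - 4*m - 31/2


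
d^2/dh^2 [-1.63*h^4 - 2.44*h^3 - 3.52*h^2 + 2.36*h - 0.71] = -19.56*h^2 - 14.64*h - 7.04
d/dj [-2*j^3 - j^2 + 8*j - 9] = -6*j^2 - 2*j + 8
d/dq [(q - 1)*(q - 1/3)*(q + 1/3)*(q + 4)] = 4*q^3 + 9*q^2 - 74*q/9 - 1/3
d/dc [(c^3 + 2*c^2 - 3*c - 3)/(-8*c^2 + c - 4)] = (-8*c^4 + 2*c^3 - 34*c^2 - 64*c + 15)/(64*c^4 - 16*c^3 + 65*c^2 - 8*c + 16)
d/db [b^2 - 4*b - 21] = 2*b - 4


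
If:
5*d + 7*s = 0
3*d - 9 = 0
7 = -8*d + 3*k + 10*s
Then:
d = 3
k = 367/21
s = -15/7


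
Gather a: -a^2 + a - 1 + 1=-a^2 + a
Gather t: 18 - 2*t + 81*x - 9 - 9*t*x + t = t*(-9*x - 1) + 81*x + 9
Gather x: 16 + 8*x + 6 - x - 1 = 7*x + 21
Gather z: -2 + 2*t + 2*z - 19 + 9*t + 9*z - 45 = 11*t + 11*z - 66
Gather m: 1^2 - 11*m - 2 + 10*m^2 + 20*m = 10*m^2 + 9*m - 1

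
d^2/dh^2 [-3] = 0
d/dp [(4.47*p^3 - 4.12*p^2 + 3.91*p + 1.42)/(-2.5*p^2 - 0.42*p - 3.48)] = (-11.175*p^4 - 3.7548*p^3 - 35.1614*p^2 + 35.7752*p - 13.0104)/(6.25*p^4 + 2.1*p^3 + 17.5764*p^2 + 2.9232*p + 12.1104)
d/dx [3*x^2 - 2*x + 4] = 6*x - 2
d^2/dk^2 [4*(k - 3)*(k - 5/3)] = 8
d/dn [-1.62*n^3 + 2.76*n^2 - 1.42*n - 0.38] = -4.86*n^2 + 5.52*n - 1.42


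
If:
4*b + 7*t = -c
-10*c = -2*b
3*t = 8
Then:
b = -40/9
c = -8/9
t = 8/3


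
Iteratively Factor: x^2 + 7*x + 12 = (x + 3)*(x + 4)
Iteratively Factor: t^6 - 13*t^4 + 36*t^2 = (t - 3)*(t^5 + 3*t^4 - 4*t^3 - 12*t^2) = t*(t - 3)*(t^4 + 3*t^3 - 4*t^2 - 12*t) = t^2*(t - 3)*(t^3 + 3*t^2 - 4*t - 12) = t^2*(t - 3)*(t + 3)*(t^2 - 4) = t^2*(t - 3)*(t - 2)*(t + 3)*(t + 2)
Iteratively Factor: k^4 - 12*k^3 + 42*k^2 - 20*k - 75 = (k - 5)*(k^3 - 7*k^2 + 7*k + 15) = (k - 5)*(k + 1)*(k^2 - 8*k + 15) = (k - 5)^2*(k + 1)*(k - 3)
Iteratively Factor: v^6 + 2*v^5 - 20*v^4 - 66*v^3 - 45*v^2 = (v)*(v^5 + 2*v^4 - 20*v^3 - 66*v^2 - 45*v) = v*(v - 5)*(v^4 + 7*v^3 + 15*v^2 + 9*v) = v*(v - 5)*(v + 3)*(v^3 + 4*v^2 + 3*v) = v*(v - 5)*(v + 3)^2*(v^2 + v) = v^2*(v - 5)*(v + 3)^2*(v + 1)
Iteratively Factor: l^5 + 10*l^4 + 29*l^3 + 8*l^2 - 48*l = (l + 4)*(l^4 + 6*l^3 + 5*l^2 - 12*l) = (l + 4)^2*(l^3 + 2*l^2 - 3*l) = (l - 1)*(l + 4)^2*(l^2 + 3*l) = (l - 1)*(l + 3)*(l + 4)^2*(l)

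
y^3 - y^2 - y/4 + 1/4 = (y - 1)*(y - 1/2)*(y + 1/2)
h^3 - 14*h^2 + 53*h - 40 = (h - 8)*(h - 5)*(h - 1)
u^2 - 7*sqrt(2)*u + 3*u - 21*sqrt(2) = (u + 3)*(u - 7*sqrt(2))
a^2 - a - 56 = (a - 8)*(a + 7)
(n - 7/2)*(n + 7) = n^2 + 7*n/2 - 49/2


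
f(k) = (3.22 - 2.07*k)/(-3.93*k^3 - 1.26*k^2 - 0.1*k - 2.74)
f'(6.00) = -0.00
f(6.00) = 0.01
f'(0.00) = 0.80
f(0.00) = -1.18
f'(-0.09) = 0.74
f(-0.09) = -1.24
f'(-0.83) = 20.16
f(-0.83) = -3.86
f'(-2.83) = 0.11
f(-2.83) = 0.12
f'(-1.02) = 1053.77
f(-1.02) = 24.05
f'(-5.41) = 0.01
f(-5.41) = 0.02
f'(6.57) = -0.00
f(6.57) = 0.01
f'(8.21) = -0.00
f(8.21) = 0.01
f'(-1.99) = 0.47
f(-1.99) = 0.31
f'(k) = (3.22 - 2.07*k)*(11.79*k^2 + 2.52*k + 0.1)/(-3.93*k^3 - 1.26*k^2 - 0.1*k - 2.74)^2 - 2.07/(-3.93*k^3 - 1.26*k^2 - 0.1*k - 2.74) = (-16.2702*k^3 + 35.3556*k^2 + 8.1144*k + 5.9938)/(15.4449*k^6 + 9.9036*k^5 + 2.3736*k^4 + 21.7884*k^3 + 6.9148*k^2 + 0.548*k + 7.5076)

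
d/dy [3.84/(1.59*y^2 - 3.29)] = -12.2112*y/(1.59*y^2 - 3.29)^2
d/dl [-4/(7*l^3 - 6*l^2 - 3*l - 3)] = 12*(7*l^2 - 4*l - 1)/(-7*l^3 + 6*l^2 + 3*l + 3)^2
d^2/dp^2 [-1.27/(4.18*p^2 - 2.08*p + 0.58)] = (44.379896*p^2 - 22.083776*p - 1.27*(8.36*p - 2.08)*(16.72*p - 4.16) + 6.157976)/(4.18*p^2 - 2.08*p + 0.58)^3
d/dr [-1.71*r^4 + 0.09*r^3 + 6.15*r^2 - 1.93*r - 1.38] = -6.84*r^3 + 0.27*r^2 + 12.3*r - 1.93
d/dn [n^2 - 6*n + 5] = 2*n - 6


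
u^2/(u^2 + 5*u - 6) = u^2/(u^2 + 5*u - 6)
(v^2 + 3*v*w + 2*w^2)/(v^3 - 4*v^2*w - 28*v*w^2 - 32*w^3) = (v + w)/(v^2 - 6*v*w - 16*w^2)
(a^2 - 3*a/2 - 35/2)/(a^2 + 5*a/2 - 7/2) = (a - 5)/(a - 1)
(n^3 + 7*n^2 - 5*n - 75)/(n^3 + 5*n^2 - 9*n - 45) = (n + 5)/(n + 3)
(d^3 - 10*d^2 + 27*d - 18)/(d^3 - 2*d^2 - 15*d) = (-d^3 + 10*d^2 - 27*d + 18)/(d*(-d^2 + 2*d + 15))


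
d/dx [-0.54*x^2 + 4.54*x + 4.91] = 4.54 - 1.08*x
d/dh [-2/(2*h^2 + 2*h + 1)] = 4*(2*h + 1)/(2*h^2 + 2*h + 1)^2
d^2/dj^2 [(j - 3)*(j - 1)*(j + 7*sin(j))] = -7*j^2*sin(j) + 28*sqrt(2)*j*sin(j + pi/4) + 6*j - 7*sin(j) - 56*cos(j) - 8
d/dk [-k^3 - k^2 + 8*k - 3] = -3*k^2 - 2*k + 8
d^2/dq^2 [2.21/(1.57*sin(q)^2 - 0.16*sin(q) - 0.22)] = (21.789716*sin(q)^4 - 1.665456*sin(q)^3 - 29.574662*sin(q)^2 + 3.25312*sin(q) - 1.63982)/(-1.57*sin(q)^2 + 0.16*sin(q) + 0.22)^3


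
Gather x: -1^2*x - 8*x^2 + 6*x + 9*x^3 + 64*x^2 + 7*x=9*x^3 + 56*x^2 + 12*x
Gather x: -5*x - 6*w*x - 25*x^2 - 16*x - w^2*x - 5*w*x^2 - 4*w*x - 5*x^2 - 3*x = x^2*(-5*w - 30) + x*(-w^2 - 10*w - 24)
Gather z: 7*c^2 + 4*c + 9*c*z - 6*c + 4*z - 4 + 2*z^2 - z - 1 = 7*c^2 - 2*c + 2*z^2 + z*(9*c + 3) - 5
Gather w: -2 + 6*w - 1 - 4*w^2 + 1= -4*w^2 + 6*w - 2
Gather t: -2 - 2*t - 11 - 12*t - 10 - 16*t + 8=-30*t - 15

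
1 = 1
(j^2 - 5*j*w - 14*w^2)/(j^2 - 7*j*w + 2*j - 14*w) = (j + 2*w)/(j + 2)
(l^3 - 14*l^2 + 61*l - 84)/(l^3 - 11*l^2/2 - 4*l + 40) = 2*(l^2 - 10*l + 21)/(2*l^2 - 3*l - 20)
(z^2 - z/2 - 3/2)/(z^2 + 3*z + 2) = (z - 3/2)/(z + 2)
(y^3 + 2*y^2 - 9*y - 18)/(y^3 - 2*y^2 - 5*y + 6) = (y + 3)/(y - 1)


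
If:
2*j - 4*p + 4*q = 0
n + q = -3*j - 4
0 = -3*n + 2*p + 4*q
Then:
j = -9*q/10 - 6/5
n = 17*q/10 - 2/5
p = 11*q/20 - 3/5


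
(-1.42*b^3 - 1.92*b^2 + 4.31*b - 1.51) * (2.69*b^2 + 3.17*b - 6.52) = -3.8198*b^5 - 9.6662*b^4 + 14.7659*b^3 + 22.1192*b^2 - 32.8879*b + 9.8452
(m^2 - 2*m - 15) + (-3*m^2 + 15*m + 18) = -2*m^2 + 13*m + 3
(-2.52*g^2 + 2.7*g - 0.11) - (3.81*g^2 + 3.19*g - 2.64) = -6.33*g^2 - 0.49*g + 2.53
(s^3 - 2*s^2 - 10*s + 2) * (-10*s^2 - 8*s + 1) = -10*s^5 + 12*s^4 + 117*s^3 + 58*s^2 - 26*s + 2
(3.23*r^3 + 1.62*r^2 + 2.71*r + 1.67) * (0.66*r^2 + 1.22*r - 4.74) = 2.1318*r^5 + 5.0098*r^4 - 11.5452*r^3 - 3.2704*r^2 - 10.808*r - 7.9158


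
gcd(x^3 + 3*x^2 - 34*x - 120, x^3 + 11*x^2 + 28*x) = x + 4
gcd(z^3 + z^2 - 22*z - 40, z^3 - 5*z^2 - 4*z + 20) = z^2 - 3*z - 10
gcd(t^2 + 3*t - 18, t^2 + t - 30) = t + 6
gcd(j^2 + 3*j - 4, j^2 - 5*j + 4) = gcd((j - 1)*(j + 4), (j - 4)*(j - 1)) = j - 1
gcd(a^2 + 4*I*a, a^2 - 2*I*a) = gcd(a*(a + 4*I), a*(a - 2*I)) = a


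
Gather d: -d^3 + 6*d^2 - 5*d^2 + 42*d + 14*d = -d^3 + d^2 + 56*d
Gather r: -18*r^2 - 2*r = -18*r^2 - 2*r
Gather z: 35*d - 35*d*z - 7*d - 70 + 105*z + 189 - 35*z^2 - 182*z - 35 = 28*d - 35*z^2 + z*(-35*d - 77) + 84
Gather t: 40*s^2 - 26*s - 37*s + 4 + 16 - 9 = 40*s^2 - 63*s + 11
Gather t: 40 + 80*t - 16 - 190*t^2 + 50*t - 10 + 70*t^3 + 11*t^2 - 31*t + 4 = 70*t^3 - 179*t^2 + 99*t + 18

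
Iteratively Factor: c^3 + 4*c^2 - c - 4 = (c - 1)*(c^2 + 5*c + 4) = (c - 1)*(c + 4)*(c + 1)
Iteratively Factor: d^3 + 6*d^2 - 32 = (d - 2)*(d^2 + 8*d + 16) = (d - 2)*(d + 4)*(d + 4)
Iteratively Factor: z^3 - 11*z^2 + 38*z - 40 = (z - 5)*(z^2 - 6*z + 8) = (z - 5)*(z - 2)*(z - 4)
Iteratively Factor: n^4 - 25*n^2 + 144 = (n + 4)*(n^3 - 4*n^2 - 9*n + 36) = (n - 4)*(n + 4)*(n^2 - 9) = (n - 4)*(n - 3)*(n + 4)*(n + 3)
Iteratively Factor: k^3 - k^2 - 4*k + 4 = (k + 2)*(k^2 - 3*k + 2) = (k - 2)*(k + 2)*(k - 1)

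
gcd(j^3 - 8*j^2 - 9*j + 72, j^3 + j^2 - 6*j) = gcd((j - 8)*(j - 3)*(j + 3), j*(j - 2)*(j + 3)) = j + 3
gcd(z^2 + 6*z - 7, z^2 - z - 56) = z + 7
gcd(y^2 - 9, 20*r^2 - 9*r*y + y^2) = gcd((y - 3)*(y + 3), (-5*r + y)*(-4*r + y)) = 1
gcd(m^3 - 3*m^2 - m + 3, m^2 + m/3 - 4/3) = m - 1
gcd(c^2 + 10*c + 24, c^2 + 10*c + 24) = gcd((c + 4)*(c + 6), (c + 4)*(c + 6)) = c^2 + 10*c + 24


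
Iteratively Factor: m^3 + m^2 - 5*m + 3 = (m - 1)*(m^2 + 2*m - 3) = (m - 1)*(m + 3)*(m - 1)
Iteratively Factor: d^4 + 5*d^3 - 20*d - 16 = (d + 2)*(d^3 + 3*d^2 - 6*d - 8) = (d - 2)*(d + 2)*(d^2 + 5*d + 4) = (d - 2)*(d + 2)*(d + 4)*(d + 1)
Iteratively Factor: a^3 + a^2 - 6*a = (a + 3)*(a^2 - 2*a) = a*(a + 3)*(a - 2)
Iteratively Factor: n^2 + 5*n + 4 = (n + 4)*(n + 1)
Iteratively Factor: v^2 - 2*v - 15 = (v - 5)*(v + 3)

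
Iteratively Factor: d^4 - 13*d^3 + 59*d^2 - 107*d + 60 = (d - 5)*(d^3 - 8*d^2 + 19*d - 12) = (d - 5)*(d - 1)*(d^2 - 7*d + 12) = (d - 5)*(d - 3)*(d - 1)*(d - 4)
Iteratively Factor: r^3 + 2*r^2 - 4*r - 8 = (r + 2)*(r^2 - 4) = (r - 2)*(r + 2)*(r + 2)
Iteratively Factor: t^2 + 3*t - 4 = (t - 1)*(t + 4)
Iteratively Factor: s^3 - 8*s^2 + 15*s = (s - 5)*(s^2 - 3*s) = s*(s - 5)*(s - 3)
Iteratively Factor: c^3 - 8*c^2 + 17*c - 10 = (c - 5)*(c^2 - 3*c + 2) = (c - 5)*(c - 1)*(c - 2)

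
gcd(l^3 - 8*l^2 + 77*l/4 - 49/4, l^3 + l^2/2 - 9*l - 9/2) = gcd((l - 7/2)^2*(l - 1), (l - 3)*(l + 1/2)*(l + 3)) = 1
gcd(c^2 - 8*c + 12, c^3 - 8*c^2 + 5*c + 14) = c - 2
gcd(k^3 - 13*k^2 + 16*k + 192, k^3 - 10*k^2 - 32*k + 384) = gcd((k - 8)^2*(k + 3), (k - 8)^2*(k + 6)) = k^2 - 16*k + 64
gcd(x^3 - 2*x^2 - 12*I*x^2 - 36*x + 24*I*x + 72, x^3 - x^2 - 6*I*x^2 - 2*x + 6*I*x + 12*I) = x^2 + x*(-2 - 6*I) + 12*I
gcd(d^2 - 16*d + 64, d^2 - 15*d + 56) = d - 8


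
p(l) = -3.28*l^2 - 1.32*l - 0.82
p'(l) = -6.56*l - 1.32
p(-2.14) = -13.02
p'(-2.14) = 12.72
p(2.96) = -33.47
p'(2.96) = -20.74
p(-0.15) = -0.70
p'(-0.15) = -0.34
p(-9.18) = -265.12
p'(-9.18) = 58.90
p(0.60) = -2.79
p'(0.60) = -5.26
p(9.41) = -303.68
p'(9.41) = -63.05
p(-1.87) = -9.82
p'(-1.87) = 10.95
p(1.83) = -14.22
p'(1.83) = -13.32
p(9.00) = -278.38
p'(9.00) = -60.36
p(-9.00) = -254.62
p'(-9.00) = 57.72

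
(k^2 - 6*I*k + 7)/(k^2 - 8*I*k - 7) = (k + I)/(k - I)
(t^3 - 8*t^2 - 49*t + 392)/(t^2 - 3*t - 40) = (t^2 - 49)/(t + 5)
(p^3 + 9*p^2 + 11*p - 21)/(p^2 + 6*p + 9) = (p^2 + 6*p - 7)/(p + 3)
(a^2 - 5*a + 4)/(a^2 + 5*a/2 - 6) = 2*(a^2 - 5*a + 4)/(2*a^2 + 5*a - 12)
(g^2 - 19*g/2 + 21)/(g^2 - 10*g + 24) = (g - 7/2)/(g - 4)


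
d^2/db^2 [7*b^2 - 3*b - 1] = 14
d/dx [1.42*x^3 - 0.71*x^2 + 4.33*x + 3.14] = 4.26*x^2 - 1.42*x + 4.33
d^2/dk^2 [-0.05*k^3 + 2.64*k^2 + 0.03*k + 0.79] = 5.28 - 0.3*k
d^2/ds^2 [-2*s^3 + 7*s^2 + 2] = 14 - 12*s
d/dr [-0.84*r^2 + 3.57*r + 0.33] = 3.57 - 1.68*r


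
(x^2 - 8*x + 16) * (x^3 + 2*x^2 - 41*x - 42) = x^5 - 6*x^4 - 41*x^3 + 318*x^2 - 320*x - 672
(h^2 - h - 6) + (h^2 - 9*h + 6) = 2*h^2 - 10*h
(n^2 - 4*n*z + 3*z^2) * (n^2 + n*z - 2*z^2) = n^4 - 3*n^3*z - 3*n^2*z^2 + 11*n*z^3 - 6*z^4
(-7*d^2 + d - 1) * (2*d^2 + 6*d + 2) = -14*d^4 - 40*d^3 - 10*d^2 - 4*d - 2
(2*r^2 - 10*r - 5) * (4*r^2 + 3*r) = 8*r^4 - 34*r^3 - 50*r^2 - 15*r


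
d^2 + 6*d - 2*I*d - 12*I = (d + 6)*(d - 2*I)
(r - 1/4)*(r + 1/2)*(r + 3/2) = r^3 + 7*r^2/4 + r/4 - 3/16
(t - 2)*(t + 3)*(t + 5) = t^3 + 6*t^2 - t - 30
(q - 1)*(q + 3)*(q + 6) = q^3 + 8*q^2 + 9*q - 18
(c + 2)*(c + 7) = c^2 + 9*c + 14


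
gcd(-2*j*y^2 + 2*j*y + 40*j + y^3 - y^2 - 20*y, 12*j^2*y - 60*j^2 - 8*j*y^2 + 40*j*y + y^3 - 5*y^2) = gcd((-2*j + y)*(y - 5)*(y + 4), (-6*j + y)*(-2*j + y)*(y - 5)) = -2*j*y + 10*j + y^2 - 5*y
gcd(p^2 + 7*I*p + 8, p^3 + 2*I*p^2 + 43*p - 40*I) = p^2 + 7*I*p + 8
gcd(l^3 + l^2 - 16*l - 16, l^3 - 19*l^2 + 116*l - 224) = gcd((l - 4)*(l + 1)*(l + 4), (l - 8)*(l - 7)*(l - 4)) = l - 4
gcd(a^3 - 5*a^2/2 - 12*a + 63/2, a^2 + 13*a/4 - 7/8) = a + 7/2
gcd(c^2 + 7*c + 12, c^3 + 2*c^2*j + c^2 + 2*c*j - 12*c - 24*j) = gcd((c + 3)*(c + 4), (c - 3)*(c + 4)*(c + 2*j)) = c + 4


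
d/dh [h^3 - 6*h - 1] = 3*h^2 - 6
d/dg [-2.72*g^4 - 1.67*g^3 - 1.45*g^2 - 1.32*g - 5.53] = -10.88*g^3 - 5.01*g^2 - 2.9*g - 1.32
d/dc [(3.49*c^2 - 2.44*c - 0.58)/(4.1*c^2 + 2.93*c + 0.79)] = (20.2297*c^2 + 10.2702*c - 0.2282)/(16.81*c^4 + 24.026*c^3 + 15.0629*c^2 + 4.6294*c + 0.6241)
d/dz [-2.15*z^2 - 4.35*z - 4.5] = -4.3*z - 4.35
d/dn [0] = 0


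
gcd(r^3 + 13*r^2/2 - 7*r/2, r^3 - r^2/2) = r^2 - r/2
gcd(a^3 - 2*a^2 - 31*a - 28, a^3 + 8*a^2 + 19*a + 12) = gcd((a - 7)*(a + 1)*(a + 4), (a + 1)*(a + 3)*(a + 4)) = a^2 + 5*a + 4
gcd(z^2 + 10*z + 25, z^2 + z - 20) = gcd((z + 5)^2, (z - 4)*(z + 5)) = z + 5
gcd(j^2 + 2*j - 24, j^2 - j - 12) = j - 4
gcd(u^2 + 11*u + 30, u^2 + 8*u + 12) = u + 6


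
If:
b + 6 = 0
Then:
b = -6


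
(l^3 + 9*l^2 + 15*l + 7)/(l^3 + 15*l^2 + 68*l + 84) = (l^2 + 2*l + 1)/(l^2 + 8*l + 12)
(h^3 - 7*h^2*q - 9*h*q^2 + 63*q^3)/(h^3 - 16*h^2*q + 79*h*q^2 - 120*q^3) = (h^2 - 4*h*q - 21*q^2)/(h^2 - 13*h*q + 40*q^2)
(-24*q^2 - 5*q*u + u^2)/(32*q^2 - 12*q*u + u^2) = (-3*q - u)/(4*q - u)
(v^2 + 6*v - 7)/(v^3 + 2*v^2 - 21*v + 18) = (v + 7)/(v^2 + 3*v - 18)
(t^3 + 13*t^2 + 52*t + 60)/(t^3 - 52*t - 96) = (t + 5)/(t - 8)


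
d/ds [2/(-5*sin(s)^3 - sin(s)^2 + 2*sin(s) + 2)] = 2*(15*sin(s)^2 + 2*sin(s) - 2)*cos(s)/(5*sin(s)^3 + sin(s)^2 - 2*sin(s) - 2)^2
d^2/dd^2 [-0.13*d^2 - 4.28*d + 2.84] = -0.260000000000000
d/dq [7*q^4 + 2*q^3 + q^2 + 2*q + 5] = 28*q^3 + 6*q^2 + 2*q + 2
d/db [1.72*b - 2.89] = 1.72000000000000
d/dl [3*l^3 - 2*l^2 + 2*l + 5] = 9*l^2 - 4*l + 2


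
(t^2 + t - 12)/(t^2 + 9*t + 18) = (t^2 + t - 12)/(t^2 + 9*t + 18)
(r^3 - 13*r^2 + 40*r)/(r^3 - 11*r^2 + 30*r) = (r - 8)/(r - 6)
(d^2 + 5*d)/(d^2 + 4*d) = (d + 5)/(d + 4)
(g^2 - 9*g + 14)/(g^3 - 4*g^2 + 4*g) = (g - 7)/(g*(g - 2))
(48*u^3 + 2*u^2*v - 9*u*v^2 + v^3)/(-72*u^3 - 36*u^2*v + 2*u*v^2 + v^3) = (-24*u^2 + 11*u*v - v^2)/(36*u^2 - v^2)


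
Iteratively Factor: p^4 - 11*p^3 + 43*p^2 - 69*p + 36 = (p - 4)*(p^3 - 7*p^2 + 15*p - 9) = (p - 4)*(p - 1)*(p^2 - 6*p + 9) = (p - 4)*(p - 3)*(p - 1)*(p - 3)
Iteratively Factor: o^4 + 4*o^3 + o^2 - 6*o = (o + 3)*(o^3 + o^2 - 2*o) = o*(o + 3)*(o^2 + o - 2) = o*(o + 2)*(o + 3)*(o - 1)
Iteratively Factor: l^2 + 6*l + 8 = (l + 4)*(l + 2)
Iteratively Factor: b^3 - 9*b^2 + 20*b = (b - 5)*(b^2 - 4*b) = b*(b - 5)*(b - 4)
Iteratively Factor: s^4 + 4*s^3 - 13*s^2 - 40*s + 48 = (s + 4)*(s^3 - 13*s + 12) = (s + 4)^2*(s^2 - 4*s + 3) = (s - 3)*(s + 4)^2*(s - 1)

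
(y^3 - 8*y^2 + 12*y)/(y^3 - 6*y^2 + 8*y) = (y - 6)/(y - 4)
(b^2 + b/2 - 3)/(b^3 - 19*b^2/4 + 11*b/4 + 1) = 2*(2*b^2 + b - 6)/(4*b^3 - 19*b^2 + 11*b + 4)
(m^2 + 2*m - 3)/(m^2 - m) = (m + 3)/m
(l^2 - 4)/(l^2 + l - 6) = (l + 2)/(l + 3)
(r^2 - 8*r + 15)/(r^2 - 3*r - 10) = (r - 3)/(r + 2)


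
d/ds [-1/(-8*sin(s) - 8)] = -cos(s)/(8*(sin(s) + 1)^2)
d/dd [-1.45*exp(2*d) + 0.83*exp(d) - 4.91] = (0.83 - 2.9*exp(d))*exp(d)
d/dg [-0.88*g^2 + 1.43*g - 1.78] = 1.43 - 1.76*g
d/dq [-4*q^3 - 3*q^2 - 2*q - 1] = -12*q^2 - 6*q - 2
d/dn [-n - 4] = -1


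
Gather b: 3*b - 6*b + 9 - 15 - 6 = -3*b - 12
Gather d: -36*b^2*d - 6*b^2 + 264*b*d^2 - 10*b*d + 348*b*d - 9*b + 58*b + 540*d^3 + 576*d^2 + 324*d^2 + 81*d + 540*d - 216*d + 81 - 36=-6*b^2 + 49*b + 540*d^3 + d^2*(264*b + 900) + d*(-36*b^2 + 338*b + 405) + 45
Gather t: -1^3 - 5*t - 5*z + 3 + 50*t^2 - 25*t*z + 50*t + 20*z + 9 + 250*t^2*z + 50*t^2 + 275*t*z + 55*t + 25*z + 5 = t^2*(250*z + 100) + t*(250*z + 100) + 40*z + 16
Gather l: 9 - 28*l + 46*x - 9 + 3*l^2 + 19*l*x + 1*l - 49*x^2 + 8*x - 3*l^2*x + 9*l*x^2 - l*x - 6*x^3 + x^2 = l^2*(3 - 3*x) + l*(9*x^2 + 18*x - 27) - 6*x^3 - 48*x^2 + 54*x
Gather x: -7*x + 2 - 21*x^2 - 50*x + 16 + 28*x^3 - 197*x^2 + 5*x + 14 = 28*x^3 - 218*x^2 - 52*x + 32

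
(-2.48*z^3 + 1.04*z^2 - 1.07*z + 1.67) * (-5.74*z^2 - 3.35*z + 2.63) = 14.2352*z^5 + 2.3384*z^4 - 3.8646*z^3 - 3.2661*z^2 - 8.4086*z + 4.3921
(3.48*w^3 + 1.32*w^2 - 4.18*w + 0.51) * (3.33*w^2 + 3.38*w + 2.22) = 11.5884*w^5 + 16.158*w^4 - 1.7322*w^3 - 9.4997*w^2 - 7.5558*w + 1.1322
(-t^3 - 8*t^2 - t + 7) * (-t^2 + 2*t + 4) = t^5 + 6*t^4 - 19*t^3 - 41*t^2 + 10*t + 28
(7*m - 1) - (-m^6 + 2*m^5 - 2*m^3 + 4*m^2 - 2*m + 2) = m^6 - 2*m^5 + 2*m^3 - 4*m^2 + 9*m - 3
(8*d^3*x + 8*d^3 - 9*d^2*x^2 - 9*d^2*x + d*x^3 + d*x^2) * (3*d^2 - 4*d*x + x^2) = 24*d^5*x + 24*d^5 - 59*d^4*x^2 - 59*d^4*x + 47*d^3*x^3 + 47*d^3*x^2 - 13*d^2*x^4 - 13*d^2*x^3 + d*x^5 + d*x^4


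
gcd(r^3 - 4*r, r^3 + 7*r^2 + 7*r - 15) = 1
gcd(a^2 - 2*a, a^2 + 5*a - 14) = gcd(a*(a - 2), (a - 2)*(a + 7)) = a - 2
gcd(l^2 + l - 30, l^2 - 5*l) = l - 5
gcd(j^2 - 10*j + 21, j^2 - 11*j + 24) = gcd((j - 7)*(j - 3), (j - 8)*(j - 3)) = j - 3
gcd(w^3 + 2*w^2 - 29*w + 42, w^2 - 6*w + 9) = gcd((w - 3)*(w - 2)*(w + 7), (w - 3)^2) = w - 3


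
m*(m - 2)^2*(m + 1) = m^4 - 3*m^3 + 4*m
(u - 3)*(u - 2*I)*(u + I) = u^3 - 3*u^2 - I*u^2 + 2*u + 3*I*u - 6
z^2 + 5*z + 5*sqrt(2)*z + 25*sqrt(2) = (z + 5)*(z + 5*sqrt(2))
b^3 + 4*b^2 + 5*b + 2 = (b + 1)^2*(b + 2)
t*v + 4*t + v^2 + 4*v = (t + v)*(v + 4)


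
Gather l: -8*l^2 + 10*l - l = -8*l^2 + 9*l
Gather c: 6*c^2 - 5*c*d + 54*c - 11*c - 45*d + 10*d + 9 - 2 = 6*c^2 + c*(43 - 5*d) - 35*d + 7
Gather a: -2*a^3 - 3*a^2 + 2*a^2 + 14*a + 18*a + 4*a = -2*a^3 - a^2 + 36*a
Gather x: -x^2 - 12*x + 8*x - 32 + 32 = -x^2 - 4*x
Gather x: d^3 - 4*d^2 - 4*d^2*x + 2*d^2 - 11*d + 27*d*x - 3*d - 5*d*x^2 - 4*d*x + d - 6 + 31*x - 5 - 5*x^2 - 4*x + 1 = d^3 - 2*d^2 - 13*d + x^2*(-5*d - 5) + x*(-4*d^2 + 23*d + 27) - 10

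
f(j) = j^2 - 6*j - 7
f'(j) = 2*j - 6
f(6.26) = -5.37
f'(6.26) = 6.52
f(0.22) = -8.27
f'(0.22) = -5.56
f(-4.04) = 33.56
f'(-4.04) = -14.08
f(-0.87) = -1.02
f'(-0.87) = -7.74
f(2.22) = -15.39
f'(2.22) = -1.56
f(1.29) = -13.08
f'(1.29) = -3.42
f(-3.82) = 30.51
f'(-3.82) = -13.64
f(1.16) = -12.61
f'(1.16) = -3.68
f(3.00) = -16.00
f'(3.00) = 0.00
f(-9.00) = 128.00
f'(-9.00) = -24.00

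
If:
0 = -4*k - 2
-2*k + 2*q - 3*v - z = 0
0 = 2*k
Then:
No Solution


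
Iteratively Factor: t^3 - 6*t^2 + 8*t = (t)*(t^2 - 6*t + 8) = t*(t - 4)*(t - 2)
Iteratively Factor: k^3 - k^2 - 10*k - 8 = (k - 4)*(k^2 + 3*k + 2) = (k - 4)*(k + 1)*(k + 2)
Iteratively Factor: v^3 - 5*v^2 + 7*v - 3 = (v - 1)*(v^2 - 4*v + 3) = (v - 1)^2*(v - 3)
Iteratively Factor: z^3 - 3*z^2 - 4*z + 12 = (z - 2)*(z^2 - z - 6) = (z - 3)*(z - 2)*(z + 2)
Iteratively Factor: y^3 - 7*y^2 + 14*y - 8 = (y - 1)*(y^2 - 6*y + 8) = (y - 4)*(y - 1)*(y - 2)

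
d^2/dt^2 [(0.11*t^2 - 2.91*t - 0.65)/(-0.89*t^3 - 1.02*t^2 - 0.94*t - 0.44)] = (-0.174262*t^6 + 13.830066*t^5 + 22.580724*t^4 + 11.441236*t^3 - 6.058164*t^2 - 5.623968*t - 1.884504)/(0.704969*t^9 + 2.423826*t^8 + 5.01159*t^7 + 7.226772*t^6 + 7.689732*t^5 + 6.285768*t^4 + 3.878728*t^3 + 1.758768*t^2 + 0.545952*t + 0.085184)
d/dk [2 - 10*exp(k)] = -10*exp(k)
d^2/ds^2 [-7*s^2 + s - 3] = -14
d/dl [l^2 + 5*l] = 2*l + 5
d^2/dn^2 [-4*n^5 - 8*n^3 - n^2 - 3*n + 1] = -80*n^3 - 48*n - 2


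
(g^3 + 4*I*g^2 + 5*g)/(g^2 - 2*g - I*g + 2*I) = g*(g + 5*I)/(g - 2)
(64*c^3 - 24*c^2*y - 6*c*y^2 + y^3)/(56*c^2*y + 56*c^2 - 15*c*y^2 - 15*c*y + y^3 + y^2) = (-8*c^2 + 2*c*y + y^2)/(-7*c*y - 7*c + y^2 + y)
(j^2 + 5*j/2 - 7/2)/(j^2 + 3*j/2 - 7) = (j - 1)/(j - 2)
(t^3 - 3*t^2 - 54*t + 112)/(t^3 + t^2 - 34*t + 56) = (t - 8)/(t - 4)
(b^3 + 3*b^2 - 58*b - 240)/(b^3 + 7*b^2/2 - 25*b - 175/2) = 2*(b^2 - 2*b - 48)/(2*b^2 - 3*b - 35)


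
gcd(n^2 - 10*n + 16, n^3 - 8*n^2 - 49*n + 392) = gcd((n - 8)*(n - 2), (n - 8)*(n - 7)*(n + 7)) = n - 8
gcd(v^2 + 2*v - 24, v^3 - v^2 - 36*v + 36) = v + 6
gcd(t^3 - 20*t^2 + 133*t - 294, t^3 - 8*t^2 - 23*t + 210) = t^2 - 13*t + 42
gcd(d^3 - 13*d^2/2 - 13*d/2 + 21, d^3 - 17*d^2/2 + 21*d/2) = d^2 - 17*d/2 + 21/2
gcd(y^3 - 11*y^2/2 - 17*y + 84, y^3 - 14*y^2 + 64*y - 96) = y - 6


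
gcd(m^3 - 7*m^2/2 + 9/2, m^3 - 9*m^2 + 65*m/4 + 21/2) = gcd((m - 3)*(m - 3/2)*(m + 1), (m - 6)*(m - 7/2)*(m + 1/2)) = 1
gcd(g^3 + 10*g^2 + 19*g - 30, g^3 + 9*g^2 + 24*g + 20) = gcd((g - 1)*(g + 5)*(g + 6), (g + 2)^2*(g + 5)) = g + 5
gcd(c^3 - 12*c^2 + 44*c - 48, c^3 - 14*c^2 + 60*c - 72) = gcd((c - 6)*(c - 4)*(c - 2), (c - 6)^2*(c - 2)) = c^2 - 8*c + 12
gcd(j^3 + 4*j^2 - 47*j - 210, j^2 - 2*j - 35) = j^2 - 2*j - 35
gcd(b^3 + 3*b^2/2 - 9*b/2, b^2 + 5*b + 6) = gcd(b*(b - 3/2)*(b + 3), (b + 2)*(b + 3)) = b + 3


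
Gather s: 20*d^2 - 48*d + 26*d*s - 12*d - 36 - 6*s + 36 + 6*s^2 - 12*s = 20*d^2 - 60*d + 6*s^2 + s*(26*d - 18)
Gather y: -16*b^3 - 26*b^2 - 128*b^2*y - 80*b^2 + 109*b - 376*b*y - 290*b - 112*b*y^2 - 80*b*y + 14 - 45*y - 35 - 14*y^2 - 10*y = -16*b^3 - 106*b^2 - 181*b + y^2*(-112*b - 14) + y*(-128*b^2 - 456*b - 55) - 21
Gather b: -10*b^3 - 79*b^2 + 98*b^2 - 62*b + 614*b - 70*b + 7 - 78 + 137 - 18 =-10*b^3 + 19*b^2 + 482*b + 48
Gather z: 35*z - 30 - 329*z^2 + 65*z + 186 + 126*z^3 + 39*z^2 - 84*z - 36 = 126*z^3 - 290*z^2 + 16*z + 120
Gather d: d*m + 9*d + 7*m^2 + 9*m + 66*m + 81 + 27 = d*(m + 9) + 7*m^2 + 75*m + 108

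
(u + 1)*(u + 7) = u^2 + 8*u + 7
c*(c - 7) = c^2 - 7*c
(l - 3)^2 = l^2 - 6*l + 9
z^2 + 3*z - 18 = (z - 3)*(z + 6)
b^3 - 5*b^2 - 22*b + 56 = (b - 7)*(b - 2)*(b + 4)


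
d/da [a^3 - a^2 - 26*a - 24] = 3*a^2 - 2*a - 26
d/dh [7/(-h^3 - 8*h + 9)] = 7*(3*h^2 + 8)/(h^3 + 8*h - 9)^2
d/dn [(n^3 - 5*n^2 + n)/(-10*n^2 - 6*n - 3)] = (-10*n^4 - 12*n^3 + 31*n^2 + 30*n - 3)/(100*n^4 + 120*n^3 + 96*n^2 + 36*n + 9)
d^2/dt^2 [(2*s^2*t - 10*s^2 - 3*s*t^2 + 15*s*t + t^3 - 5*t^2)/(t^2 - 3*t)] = 4*(s^2*t^3 - 15*s^2*t^2 + 45*s^2*t - 45*s^2 + 3*s*t^3 - 3*t^3)/(t^3*(t^3 - 9*t^2 + 27*t - 27))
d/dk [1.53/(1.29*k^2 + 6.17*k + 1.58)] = (-3.9474*k - 9.4401)/(1.29*k^2 + 6.17*k + 1.58)^2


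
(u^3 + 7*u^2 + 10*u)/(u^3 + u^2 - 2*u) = (u + 5)/(u - 1)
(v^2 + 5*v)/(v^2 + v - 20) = v/(v - 4)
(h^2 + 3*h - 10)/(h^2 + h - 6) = (h + 5)/(h + 3)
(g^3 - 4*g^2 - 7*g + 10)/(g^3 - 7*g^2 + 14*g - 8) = (g^2 - 3*g - 10)/(g^2 - 6*g + 8)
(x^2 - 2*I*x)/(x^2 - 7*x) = (x - 2*I)/(x - 7)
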